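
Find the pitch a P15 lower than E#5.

E#3

The letter stays E (same as the start), shifted two octaves down.
Moving 24 semitones down from E#5 (the size of a perfect fifteenth) reaches E#3.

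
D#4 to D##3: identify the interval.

diminished 8th

Descending from D#4 to D##3 is the same interval as ascending D##3 to D#4.
D to D is the same letter name, plus an octave: an octave.
A perfect octave would be 12 semitones; D##3 to D#4 is 11, one semitone narrower, so the interval is diminished.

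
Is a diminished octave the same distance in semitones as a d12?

No

A diminished octave is 11 semitones but a diminished twelfth is 18 semitones — different sizes.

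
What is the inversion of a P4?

Interval numbers invert to sum to nine: 4 + 5 = 9, so a fourth inverts to a fifth.
And perfect stays perfect under inversion, so we get a perfect fifth.

P5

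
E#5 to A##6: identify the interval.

augmented eleventh

E to A spans four letter names (E-F-G-A), plus an octave: an eleventh.
The perfect eleventh is 17 semitones; here we have 18, one semitone wider: augmented.
(Equivalently, a compound augmented fourth: an augmented fourth plus an octave.)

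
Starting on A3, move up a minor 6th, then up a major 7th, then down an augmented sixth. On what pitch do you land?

Gb4

A minor sixth up from A3 is F4.
F4 up a major seventh → E5 (11 semitones).
Down an augmented sixth from E5: Gb4 (10 semitones down).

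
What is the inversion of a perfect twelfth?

P4

First reduce the compound perfect twelfth to its simple form, a perfect fifth.
The rule of nine gives the new number: 9 − 5 = 4, so a fifth becomes a fourth.
And perfect stays perfect under inversion, so we get a perfect fourth.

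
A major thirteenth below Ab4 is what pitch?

Cb3

The thirteenth's letter: A down six letter names plus an octave → C.
A major thirteenth is 21 semitones; 21 semitones down from Ab4 gives Cb3.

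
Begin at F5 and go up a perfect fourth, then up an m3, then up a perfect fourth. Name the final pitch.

Gb6

F5 up a perfect fourth → Bb5 (5 semitones).
A minor third up from Bb5 is Db6.
A perfect fourth up from Db6 is Gb6.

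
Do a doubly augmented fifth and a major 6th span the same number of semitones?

Both span 9 semitones: a doubly augmented fifth and a major sixth are the same chromatic distance.

Yes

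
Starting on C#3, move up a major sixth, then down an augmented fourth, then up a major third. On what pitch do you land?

G#3

A major sixth up from C#3 is A#3.
An augmented fourth down from A#3 is E3.
E3 up a major third → G#3 (4 semitones).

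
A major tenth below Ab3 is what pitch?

The tenth's letter: A down three letter names plus an octave → F.
A major tenth spans 16 semitones, so from Ab3 the target pitch is Fb2.

Fb2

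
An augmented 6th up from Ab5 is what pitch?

F#6

Counting six letter names up from A lands on F.
An augmented sixth is 10 semitones; 10 semitones up from Ab5 gives F#6.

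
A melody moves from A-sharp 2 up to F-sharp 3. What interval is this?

minor sixth

A to F spans six letter names (A-B-C-D-E-F), so the interval is some kind of sixth.
At 8 semitones, A#2→F#3 falls one short of a major sixth: minor.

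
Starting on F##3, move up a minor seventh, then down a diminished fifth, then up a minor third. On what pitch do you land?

Up a minor seventh from F##3: E#4 (10 semitones up).
E#4 down a diminished fifth → A##3 (6 semitones).
A minor third up from A##3 is C##4.

C##4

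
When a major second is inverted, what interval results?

minor 7th

Interval numbers invert to sum to nine: 2 + 7 = 9, so a second inverts to a seventh.
And major becomes minor under inversion, so we get a minor seventh.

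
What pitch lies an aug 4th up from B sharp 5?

Counting four letter names up from B lands on E.
Moving 6 semitones up from B#5 (the size of an augmented fourth) reaches E##6.

E double-sharp 6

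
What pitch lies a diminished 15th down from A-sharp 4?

The letter stays A (same as the start), shifted two octaves down.
Moving 23 semitones down from A#4 (the size of a diminished fifteenth) reaches A##2.

A-double-sharp 2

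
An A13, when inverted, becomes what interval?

d3

First reduce the compound augmented thirteenth to its simple form, an augmented sixth.
Inverted interval numbers add to nine, so a sixth pairs with a third (6 + 3 = 9).
The quality also flips — augmented becomes diminished — giving a diminished third.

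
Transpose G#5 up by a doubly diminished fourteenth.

Fb7

Seven letters up from G (plus an octave) reaches F.
A doubly diminished fourteenth spans 20 semitones, so from G#5 the target pitch is Fb7.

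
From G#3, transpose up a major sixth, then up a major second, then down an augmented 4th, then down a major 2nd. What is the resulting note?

B3

G#3 up a major sixth → E#4 (9 semitones).
E#4 up a major second → F##4 (2 semitones).
F##4 down an augmented fourth → C#4 (6 semitones).
Down a major second from C#4: B3 (2 semitones down).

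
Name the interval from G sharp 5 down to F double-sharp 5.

Descending from G#5 to F##5 is the same interval as ascending F##5 to G#5.
F to G spans two letter names (F-G) — that makes it a second of some quality.
F##5 to G#5 is 1 semitone, a half step short of the major second (2), so this is minor.

minor second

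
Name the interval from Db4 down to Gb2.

Descending from Db4 to Gb2 is the same interval as ascending Gb2 to Db4.
G to D spans five letter names (G-A-B-C-D), plus an octave: a twelfth.
Gb2 to Db4 is 19 semitones, matching the perfect twelfth exactly, so the quality is perfect.
(Equivalently, a compound perfect fifth: a perfect fifth plus an octave.)

perfect twelfth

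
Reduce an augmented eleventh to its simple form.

Take out an octave (7 from the number): 11 − 7 = 4.
That makes an augmented eleventh a compound augmented fourth — an octave plus an augmented fourth.

augmented fourth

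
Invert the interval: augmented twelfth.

First reduce the compound augmented twelfth to its simple form, an augmented fifth.
Interval numbers invert to sum to nine: 5 + 4 = 9, so a fifth inverts to a fourth.
Quality inverts too: augmented becomes diminished. That makes the inversion a diminished fourth.

diminished 4th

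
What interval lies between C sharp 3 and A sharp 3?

major 6th

C to A spans six letter names (C-D-E-F-G-A): a sixth.
Counting semitones, C#3→A#3 is 9, which is the major sixth.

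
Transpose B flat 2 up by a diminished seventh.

The seventh takes the letter from B up to A.
A diminished seventh is 9 semitones; 9 semitones up from Bb2 gives Abb3.

A double-flat 3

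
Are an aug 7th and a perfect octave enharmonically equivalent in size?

Yes

Both span 12 semitones: an augmented seventh and a perfect octave are the same chromatic distance.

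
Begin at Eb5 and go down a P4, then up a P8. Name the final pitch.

Bb5

Eb5 down a perfect fourth → Bb4 (5 semitones).
A perfect octave up from Bb4 is Bb5.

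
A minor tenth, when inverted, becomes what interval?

First reduce the compound minor tenth to its simple form, a minor third.
Interval numbers invert to sum to nine: 3 + 6 = 9, so a third inverts to a sixth.
And minor becomes major under inversion, so we get a major sixth.

major 6th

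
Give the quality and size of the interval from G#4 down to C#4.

Descending from G#4 to C#4 is the same interval as ascending C#4 to G#4.
C to G spans five letter names (C-D-E-F-G) — that makes it a fifth of some quality.
The perfect fifth spans 7 semitones, and C#4 to G#4 is exactly 7 semitones — so this is a perfect fifth.

perfect 5th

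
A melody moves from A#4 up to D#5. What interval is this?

perfect 4th

A to D spans four letter names (A-B-C-D): a fourth.
Counting semitones, A#4→D#5 is 5, which is the perfect fourth.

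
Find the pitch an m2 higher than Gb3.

Abb3

The second takes the letter from G up to A.
A minor second spans 1 semitone, so from Gb3 the target pitch is Abb3.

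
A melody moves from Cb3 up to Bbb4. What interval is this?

C to B spans seven letter names (C-D-E-F-G-A-B), plus an octave: a fourteenth.
A major fourteenth would be 23 semitones, but Cb3 to Bbb4 is 22 — one semitone narrower, making it a minor fourteenth.
(Equivalently, a compound minor seventh: a minor seventh plus an octave.)

minor fourteenth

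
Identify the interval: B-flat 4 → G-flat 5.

B to G spans six letter names (B-C-D-E-F-G), so the interval is some kind of sixth.
At 8 semitones, Bb4→Gb5 falls one short of a major sixth: minor.

minor 6th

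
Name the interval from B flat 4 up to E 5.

B to E spans four letter names (B-C-D-E): a fourth.
The perfect fourth is 5 semitones; here we have 6, one semitone wider: augmented.

augmented fourth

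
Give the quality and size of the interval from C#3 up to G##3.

C to G spans five letter names (C-D-E-F-G): a fifth.
The perfect fifth is 7 semitones; here we have 8, one semitone wider: augmented.

augmented fifth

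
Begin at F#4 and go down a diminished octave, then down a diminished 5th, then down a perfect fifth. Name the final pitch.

Down a diminished octave from F#4: F##3 (11 semitones down).
F##3 down a diminished fifth → B##2 (6 semitones).
Down a perfect fifth from B##2: E##2 (7 semitones down).

E##2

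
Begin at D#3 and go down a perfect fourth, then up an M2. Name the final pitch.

B#2

A perfect fourth down from D#3 is A#2.
Up a major second from A#2: B#2 (2 semitones up).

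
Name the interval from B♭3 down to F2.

P11

Descending from Bb3 to F2 is the same interval as ascending F2 to Bb3.
F to B spans four letter names (F-G-A-B), plus an octave — that makes it an eleventh of some quality.
F2 to Bb3 is 17 semitones, matching the perfect eleventh exactly, so the quality is perfect.
(Equivalently, a compound perfect fourth: a perfect fourth plus an octave.)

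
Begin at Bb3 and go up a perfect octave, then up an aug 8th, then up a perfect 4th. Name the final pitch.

E6

Up a perfect octave from Bb3: Bb4 (12 semitones up).
Up an augmented octave from Bb4: B5 (13 semitones up).
Up a perfect fourth from B5: E6 (5 semitones up).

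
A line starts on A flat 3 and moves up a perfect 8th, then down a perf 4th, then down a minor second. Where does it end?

D 4

Up a perfect octave from Ab3: Ab4 (12 semitones up).
Down a perfect fourth from Ab4: Eb4 (5 semitones down).
Down a minor second from Eb4: D4 (1 semitone down).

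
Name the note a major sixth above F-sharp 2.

D-sharp 3

The sixth takes the letter from F up to D.
A major sixth spans 9 semitones, so from F#2 the target pitch is D#3.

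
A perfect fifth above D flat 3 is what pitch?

A flat 3

Five letter names up from D: A.
A perfect fifth is 7 semitones; 7 semitones up from Db3 gives Ab3.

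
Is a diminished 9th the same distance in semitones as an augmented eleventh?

A diminished ninth is 12 semitones but an augmented eleventh is 18 semitones — different sizes.

No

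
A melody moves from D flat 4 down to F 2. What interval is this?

minor thirteenth

Descending from Db4 to F2 is the same interval as ascending F2 to Db4.
F to D spans six letter names (F-G-A-B-C-D), plus an octave, so the interval is some kind of thirteenth.
A major thirteenth would be 21 semitones, but F2 to Db4 is 20 — one semitone narrower, making it a minor thirteenth.
(Equivalently, a compound minor sixth: a minor sixth plus an octave.)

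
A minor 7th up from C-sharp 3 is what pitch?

Seven letter names up from C: B.
A minor seventh is 10 semitones; 10 semitones up from C#3 gives B3.

B 3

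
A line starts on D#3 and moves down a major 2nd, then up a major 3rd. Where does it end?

E#3

D#3 down a major second → C#3 (2 semitones).
C#3 up a major third → E#3 (4 semitones).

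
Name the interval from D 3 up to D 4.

perfect octave

D to D is the same letter name, plus an octave — that makes it an octave of some quality.
The perfect octave spans 12 semitones, and D3 to D4 is exactly 12 semitones — so this is a perfect octave.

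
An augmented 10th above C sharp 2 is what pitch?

E double-sharp 3

Counting three letter names plus an octave up from C lands on E.
Moving 17 semitones up from C#2 (the size of an augmented tenth) reaches E##3.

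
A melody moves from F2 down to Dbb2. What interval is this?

Descending from F2 to Dbb2 is the same interval as ascending Dbb2 to F2.
D to F spans three letter names (D-E-F) — that makes it a third of some quality.
Dbb2 to F2 spans 5 semitones — one semitone wider than the major third (4) — giving an augmented third.

A3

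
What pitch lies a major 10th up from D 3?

Counting three letter names plus an octave up from D lands on F.
A major tenth is 16 semitones; 16 semitones up from D3 gives F#4.

F-sharp 4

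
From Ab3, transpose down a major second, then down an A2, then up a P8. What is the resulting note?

Fbb4

Down a major second from Ab3: Gb3 (2 semitones down).
Gb3 down an augmented second → Fbb3 (3 semitones).
A perfect octave up from Fbb3 is Fbb4.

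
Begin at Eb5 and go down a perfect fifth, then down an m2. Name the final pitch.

G4

Eb5 down a perfect fifth → Ab4 (7 semitones).
Down a minor second from Ab4: G4 (1 semitone down).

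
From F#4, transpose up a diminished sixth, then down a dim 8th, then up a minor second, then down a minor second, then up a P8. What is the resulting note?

A diminished sixth up from F#4 is Db5.
Down a diminished octave from Db5: D4 (11 semitones down).
A minor second up from D4 is Eb4.
Eb4 down a minor second → D4 (1 semitone).
D4 up a perfect octave → D5 (12 semitones).

D5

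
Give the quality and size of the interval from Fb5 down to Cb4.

Descending from Fb5 to Cb4 is the same interval as ascending Cb4 to Fb5.
C to F spans four letter names (C-D-E-F), plus an octave, so the interval is some kind of eleventh.
The perfect eleventh spans 17 semitones, and Cb4 to Fb5 is exactly 17 semitones — so this is a perfect eleventh.
(Equivalently, a compound perfect fourth: a perfect fourth plus an octave.)

P11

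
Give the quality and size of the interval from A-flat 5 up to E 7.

A to E spans five letter names (A-B-C-D-E), plus an octave: a twelfth.
Ab5 to E7 spans 20 semitones — one semitone wider than the perfect twelfth (19) — giving an augmented twelfth.
(Equivalently, a compound augmented fifth: an augmented fifth plus an octave.)

augmented 12th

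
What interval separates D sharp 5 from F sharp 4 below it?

Descending from D#5 to F#4 is the same interval as ascending F#4 to D#5.
F to D spans six letter names (F-G-A-B-C-D), so the interval is some kind of sixth.
F#4 to D#5 is 9 semitones, matching the major sixth exactly, so the quality is major.

major 6th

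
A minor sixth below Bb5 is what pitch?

The sixth takes the letter from B down to D.
A minor sixth is 8 semitones; 8 semitones down from Bb5 gives D5.

D5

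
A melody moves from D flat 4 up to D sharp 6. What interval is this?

doubly augmented fifteenth

D to D is the same letter name, plus 2 octaves — that makes it a fifteenth of some quality.
Db4 to D#6 spans 26 semitones — two semitones wider than the perfect fifteenth (24) — giving a doubly augmented fifteenth.
(Equivalently, a compound doubly augmented octave: a doubly augmented octave plus an octave.)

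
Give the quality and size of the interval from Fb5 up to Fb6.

perfect octave

F to F is the same letter name, plus an octave — that makes it an octave of some quality.
Fb5 to Fb6 is 12 semitones, matching the perfect octave exactly, so the quality is perfect.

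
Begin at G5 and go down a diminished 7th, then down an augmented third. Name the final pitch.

F4

G5 down a diminished seventh → A#4 (9 semitones).
Down an augmented third from A#4: F4 (5 semitones down).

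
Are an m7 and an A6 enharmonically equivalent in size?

Both span 10 semitones: a minor seventh and an augmented sixth are the same chromatic distance.

Yes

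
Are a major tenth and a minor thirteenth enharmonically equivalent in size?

No

16 semitones (major tenth) vs 20 semitones (minor thirteenth): not equal.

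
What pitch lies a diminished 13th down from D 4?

F-double-sharp 2

The thirteenth's letter: D down six letter names plus an octave → F.
A diminished thirteenth spans 19 semitones, so from D4 the target pitch is F##2.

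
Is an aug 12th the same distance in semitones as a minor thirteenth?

Yes

An augmented twelfth = 20 semitones = a minor thirteenth; enharmonically equal.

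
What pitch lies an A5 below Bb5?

Five letter names down from B: E.
An augmented fifth is 8 semitones; 8 semitones down from Bb5 gives Ebb5.

Ebb5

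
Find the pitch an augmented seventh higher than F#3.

The seventh takes the letter from F up to E.
An augmented seventh spans 12 semitones, so from F#3 the target pitch is E##4.

E##4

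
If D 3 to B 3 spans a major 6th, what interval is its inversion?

minor 3rd

Interval numbers invert to sum to nine: 6 + 3 = 9, so a sixth inverts to a third.
Quality inverts too: major becomes minor. That makes the inversion a minor third.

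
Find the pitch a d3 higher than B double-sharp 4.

Three letter names up from B: D.
A diminished third spans 2 semitones, so from B##4 the target pitch is D#5.

D sharp 5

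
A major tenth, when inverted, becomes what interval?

minor sixth

First reduce the compound major tenth to its simple form, a major third.
The rule of nine gives the new number: 9 − 3 = 6, so a third becomes a sixth.
And major becomes minor under inversion, so we get a minor sixth.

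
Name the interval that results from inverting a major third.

minor 6th

Inverted interval numbers add to nine, so a third pairs with a sixth (3 + 6 = 9).
Quality inverts too: major becomes minor. That makes the inversion a minor sixth.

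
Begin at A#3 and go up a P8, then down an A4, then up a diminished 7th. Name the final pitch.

Db5

A perfect octave up from A#3 is A#4.
Down an augmented fourth from A#4: E4 (6 semitones down).
E4 up a diminished seventh → Db5 (9 semitones).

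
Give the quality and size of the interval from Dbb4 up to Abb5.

perfect twelfth

D to A spans five letter names (D-E-F-G-A), plus an octave, so the interval is some kind of twelfth.
Dbb4 to Abb5 is 19 semitones, matching the perfect twelfth exactly, so the quality is perfect.
(Equivalently, a compound perfect fifth: a perfect fifth plus an octave.)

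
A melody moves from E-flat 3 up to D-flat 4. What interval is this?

minor seventh

E to D spans seven letter names (E-F-G-A-B-C-D): a seventh.
Eb3 to Db4 is 10 semitones, a half step short of the major seventh (11), so this is minor.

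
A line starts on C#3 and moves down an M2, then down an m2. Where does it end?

A major second down from C#3 is B2.
B2 down a minor second → A#2 (1 semitone).

A#2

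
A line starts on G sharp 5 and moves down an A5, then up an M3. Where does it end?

E 5

Down an augmented fifth from G#5: C5 (8 semitones down).
Up a major third from C5: E5 (4 semitones up).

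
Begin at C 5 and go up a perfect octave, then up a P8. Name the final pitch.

C 7

A perfect octave up from C5 is C6.
Up a perfect octave from C6: C7 (12 semitones up).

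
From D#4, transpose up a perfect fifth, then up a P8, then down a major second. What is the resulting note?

D#4 up a perfect fifth → A#4 (7 semitones).
Up a perfect octave from A#4: A#5 (12 semitones up).
A#5 down a major second → G#5 (2 semitones).

G#5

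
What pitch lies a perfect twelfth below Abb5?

Dbb4

Five letters down from A (plus an octave) reaches D.
A perfect twelfth spans 19 semitones, so from Abb5 the target pitch is Dbb4.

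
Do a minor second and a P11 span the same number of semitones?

No

A minor second is 1 semitone but a perfect eleventh is 17 semitones — different sizes.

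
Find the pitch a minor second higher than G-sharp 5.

A 5

The second takes the letter from G up to A.
Moving 1 semitone up from G#5 (the size of a minor second) reaches A5.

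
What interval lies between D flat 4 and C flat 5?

minor 7th

D to C spans seven letter names (D-E-F-G-A-B-C), so the interval is some kind of seventh.
At 10 semitones, Db4→Cb5 falls one short of a major seventh: minor.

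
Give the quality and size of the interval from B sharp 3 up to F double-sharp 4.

perfect fifth

B to F spans five letter names (B-C-D-E-F): a fifth.
The perfect fifth spans 7 semitones, and B#3 to F##4 is exactly 7 semitones — so this is a perfect fifth.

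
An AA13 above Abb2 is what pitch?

F#4

The thirteenth's letter: A up six letter names plus an octave → F.
Moving 23 semitones up from Abb2 (the size of a doubly augmented thirteenth) reaches F#4.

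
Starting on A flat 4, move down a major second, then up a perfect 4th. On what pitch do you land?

Ab4 down a major second → Gb4 (2 semitones).
A perfect fourth up from Gb4 is Cb5.

C flat 5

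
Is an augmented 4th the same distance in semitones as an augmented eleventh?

No

An augmented fourth spans 6 semitones; an augmented eleventh spans 18 semitones. They differ by 12.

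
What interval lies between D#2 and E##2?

D to E spans two letter names (D-E) — that makes it a second of some quality.
D#2 to E##2 spans 3 semitones — one semitone wider than the major second (2) — giving an augmented second.

augmented second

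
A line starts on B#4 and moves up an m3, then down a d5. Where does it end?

G##4

Up a minor third from B#4: D#5 (3 semitones up).
D#5 down a diminished fifth → G##4 (6 semitones).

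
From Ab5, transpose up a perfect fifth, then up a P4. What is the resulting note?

Ab6

Ab5 up a perfect fifth → Eb6 (7 semitones).
Eb6 up a perfect fourth → Ab6 (5 semitones).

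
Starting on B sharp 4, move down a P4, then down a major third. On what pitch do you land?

D sharp 4

Down a perfect fourth from B#4: F##4 (5 semitones down).
A major third down from F##4 is D#4.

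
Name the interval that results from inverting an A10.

First reduce the compound augmented tenth to its simple form, an augmented third.
Inverted interval numbers add to nine, so a third pairs with a sixth (3 + 6 = 9).
Quality inverts too: augmented becomes diminished. That makes the inversion a diminished sixth.

diminished 6th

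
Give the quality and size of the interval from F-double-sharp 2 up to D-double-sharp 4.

major thirteenth

F to D spans six letter names (F-G-A-B-C-D), plus an octave: a thirteenth.
F##2 to D##4 is 21 semitones, matching the major thirteenth exactly, so the quality is major.
(Equivalently, a compound major sixth: a major sixth plus an octave.)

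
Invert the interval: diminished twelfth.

A4

First reduce the compound diminished twelfth to its simple form, a diminished fifth.
The rule of nine gives the new number: 9 − 5 = 4, so a fifth becomes a fourth.
The quality also flips — diminished becomes augmented — giving an augmented fourth.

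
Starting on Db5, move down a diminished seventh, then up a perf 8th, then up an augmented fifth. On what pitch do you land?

B#5

Down a diminished seventh from Db5: E4 (9 semitones down).
Up a perfect octave from E4: E5 (12 semitones up).
An augmented fifth up from E5 is B#5.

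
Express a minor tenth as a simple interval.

minor 3rd

Each octave removed subtracts seven from the number: 10 − 7 = 3.
Quality carries through unchanged, so the simple form is a minor third.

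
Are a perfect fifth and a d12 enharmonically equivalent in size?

7 semitones (perfect fifth) vs 18 semitones (diminished twelfth): not equal.

No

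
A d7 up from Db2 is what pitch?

Cbb3

Seven letter names up from D: C.
A diminished seventh spans 9 semitones, so from Db2 the target pitch is Cbb3.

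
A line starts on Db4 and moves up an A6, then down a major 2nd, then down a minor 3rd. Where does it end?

F#4

Db4 up an augmented sixth → B4 (10 semitones).
B4 down a major second → A4 (2 semitones).
A minor third down from A4 is F#4.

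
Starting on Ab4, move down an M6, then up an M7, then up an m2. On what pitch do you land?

Cb5

Ab4 down a major sixth → Cb4 (9 semitones).
A major seventh up from Cb4 is Bb4.
Bb4 up a minor second → Cb5 (1 semitone).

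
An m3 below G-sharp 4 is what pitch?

Three letter names down from G: E.
A minor third is 3 semitones; 3 semitones down from G#4 gives E#4.

E-sharp 4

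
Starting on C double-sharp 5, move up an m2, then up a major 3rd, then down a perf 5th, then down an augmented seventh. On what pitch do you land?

C 4

C##5 up a minor second → D#5 (1 semitone).
A major third up from D#5 is F##5.
Down a perfect fifth from F##5: B#4 (7 semitones down).
Down an augmented seventh from B#4: C4 (12 semitones down).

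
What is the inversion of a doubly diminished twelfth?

AA4

First reduce the compound doubly diminished twelfth to its simple form, a doubly diminished fifth.
Inverted interval numbers add to nine, so a fifth pairs with a fourth (5 + 4 = 9).
And doubly diminished becomes doubly augmented under inversion, so we get a doubly augmented fourth.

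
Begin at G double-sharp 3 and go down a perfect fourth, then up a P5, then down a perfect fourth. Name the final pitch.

A perfect fourth down from G##3 is D##3.
Up a perfect fifth from D##3: A##3 (7 semitones up).
Down a perfect fourth from A##3: E##3 (5 semitones down).

E double-sharp 3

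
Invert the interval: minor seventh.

Interval numbers invert to sum to nine: 7 + 2 = 9, so a seventh inverts to a second.
Quality inverts too: minor becomes major. That makes the inversion a major second.

major 2nd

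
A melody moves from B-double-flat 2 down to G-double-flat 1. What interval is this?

M10

Descending from Bbb2 to Gbb1 is the same interval as ascending Gbb1 to Bbb2.
G to B spans three letter names (G-A-B), plus an octave, so the interval is some kind of tenth.
Counting semitones, Gbb1→Bbb2 is 16, which is the major tenth.
(Equivalently, a compound major third: a major third plus an octave.)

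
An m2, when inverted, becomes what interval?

Interval numbers invert to sum to nine: 2 + 7 = 9, so a second inverts to a seventh.
The quality also flips — minor becomes major — giving a major seventh.

major seventh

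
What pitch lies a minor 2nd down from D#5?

C##5

The second takes the letter from D down to C.
A minor second is 1 semitone; 1 semitone down from D#5 gives C##5.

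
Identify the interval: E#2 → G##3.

E to G spans three letter names (E-F-G), plus an octave, so the interval is some kind of tenth.
E#2 to G##3 is 16 semitones, matching the major tenth exactly, so the quality is major.
(Equivalently, a compound major third: a major third plus an octave.)

major tenth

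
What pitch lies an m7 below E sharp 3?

F double-sharp 2

The seventh takes the letter from E down to F.
Moving 10 semitones down from E#3 (the size of a minor seventh) reaches F##2.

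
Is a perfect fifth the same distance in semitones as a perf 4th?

No

A perfect fifth spans 7 semitones; a perfect fourth spans 5 semitones. They differ by 2.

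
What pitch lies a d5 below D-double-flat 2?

The fifth takes the letter from D down to G.
Moving 6 semitones down from Dbb2 (the size of a diminished fifth) reaches Gb1.

G-flat 1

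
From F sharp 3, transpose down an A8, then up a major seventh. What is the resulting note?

E 3

Down an augmented octave from F#3: F2 (13 semitones down).
Up a major seventh from F2: E3 (11 semitones up).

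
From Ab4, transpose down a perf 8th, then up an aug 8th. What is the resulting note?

A4

Ab4 down a perfect octave → Ab3 (12 semitones).
Up an augmented octave from Ab3: A4 (13 semitones up).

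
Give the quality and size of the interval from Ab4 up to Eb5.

perfect fifth

A to E spans five letter names (A-B-C-D-E): a fifth.
Ab4 to Eb5 is 7 semitones, matching the perfect fifth exactly, so the quality is perfect.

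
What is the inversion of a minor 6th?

Interval numbers invert to sum to nine: 6 + 3 = 9, so a sixth inverts to a third.
And minor becomes major under inversion, so we get a major third.

major 3rd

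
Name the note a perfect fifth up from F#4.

The fifth takes the letter from F up to C.
A perfect fifth is 7 semitones; 7 semitones up from F#4 gives C#5.

C#5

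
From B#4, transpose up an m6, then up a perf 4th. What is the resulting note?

B#4 up a minor sixth → G#5 (8 semitones).
G#5 up a perfect fourth → C#6 (5 semitones).

C#6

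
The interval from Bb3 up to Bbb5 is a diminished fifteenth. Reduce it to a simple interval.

diminished octave

Take out an octave (7 from the number): 15 − 7 = 8.
That makes a diminished fifteenth a compound diminished octave — an octave plus a diminished octave.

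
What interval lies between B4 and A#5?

major 7th

B to A spans seven letter names (B-C-D-E-F-G-A) — that makes it a seventh of some quality.
B4 to A#5 is 11 semitones, matching the major seventh exactly, so the quality is major.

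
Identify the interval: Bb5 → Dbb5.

augmented sixth

Descending from Bb5 to Dbb5 is the same interval as ascending Dbb5 to Bb5.
D to B spans six letter names (D-E-F-G-A-B), so the interval is some kind of sixth.
A major sixth would be 9 semitones; Dbb5 to Bb5 is 10, one semitone wider, so the interval is augmented.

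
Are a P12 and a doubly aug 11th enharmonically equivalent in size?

Yes

Both span 19 semitones: a perfect twelfth and a doubly augmented eleventh are the same chromatic distance.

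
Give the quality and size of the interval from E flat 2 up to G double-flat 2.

diminished third

E to G spans three letter names (E-F-G), so the interval is some kind of third.
A major third would be 4 semitones; Eb2 to Gbb2 is 2, two semitones narrower, so the interval is diminished.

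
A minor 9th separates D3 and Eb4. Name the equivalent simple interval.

Subtracting seven from the interval number removes an octave: 9 − 7 = 2.
That makes a minor ninth a compound minor second — an octave plus a minor second.

m2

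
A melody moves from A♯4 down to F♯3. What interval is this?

major 10th

Descending from A#4 to F#3 is the same interval as ascending F#3 to A#4.
F to A spans three letter names (F-G-A), plus an octave: a tenth.
F#3 to A#4 is 16 semitones, matching the major tenth exactly, so the quality is major.
(Equivalently, a compound major third: a major third plus an octave.)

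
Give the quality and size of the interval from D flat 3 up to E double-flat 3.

minor 2nd

D to E spans two letter names (D-E) — that makes it a second of some quality.
A major second would be 2 semitones, but Db3 to Ebb3 is 1 — one semitone narrower, making it a minor second.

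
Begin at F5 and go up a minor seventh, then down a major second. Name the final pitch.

Db6

F5 up a minor seventh → Eb6 (10 semitones).
A major second down from Eb6 is Db6.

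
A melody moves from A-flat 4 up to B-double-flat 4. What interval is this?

m2

A to B spans two letter names (A-B): a second.
At 1 semitone, Ab4→Bbb4 falls one short of a major second: minor.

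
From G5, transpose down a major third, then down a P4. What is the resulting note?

G5 down a major third → Eb5 (4 semitones).
Eb5 down a perfect fourth → Bb4 (5 semitones).

Bb4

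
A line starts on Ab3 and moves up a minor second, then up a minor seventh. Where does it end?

A minor second up from Ab3 is Bbb3.
Up a minor seventh from Bbb3: Abb4 (10 semitones up).

Abb4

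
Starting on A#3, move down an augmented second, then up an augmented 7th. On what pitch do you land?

F##4

A#3 down an augmented second → G3 (3 semitones).
An augmented seventh up from G3 is F##4.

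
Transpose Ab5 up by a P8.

Ab6

For an octave the letter name doesn't change: still A, an octave up.
Moving 12 semitones up from Ab5 (the size of a perfect octave) reaches Ab6.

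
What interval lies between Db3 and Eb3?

D to E spans two letter names (D-E) — that makes it a second of some quality.
Db3 to Eb3 is 2 semitones, matching the major second exactly, so the quality is major.

major second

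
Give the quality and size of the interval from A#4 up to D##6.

augmented 11th

A to D spans four letter names (A-B-C-D), plus an octave — that makes it an eleventh of some quality.
The perfect eleventh is 17 semitones; here we have 18, one semitone wider: augmented.
(Equivalently, a compound augmented fourth: an augmented fourth plus an octave.)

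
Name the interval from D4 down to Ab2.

augmented eleventh

Descending from D4 to Ab2 is the same interval as ascending Ab2 to D4.
A to D spans four letter names (A-B-C-D), plus an octave: an eleventh.
A perfect eleventh would be 17 semitones; Ab2 to D4 is 18, one semitone wider, so the interval is augmented.
(Equivalently, a compound augmented fourth: an augmented fourth plus an octave.)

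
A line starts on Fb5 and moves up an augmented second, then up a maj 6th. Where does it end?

E6

An augmented second up from Fb5 is G5.
Up a major sixth from G5: E6 (9 semitones up).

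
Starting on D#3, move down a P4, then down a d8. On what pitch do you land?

A##1

A perfect fourth down from D#3 is A#2.
A diminished octave down from A#2 is A##1.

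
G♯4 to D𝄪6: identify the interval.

augmented 12th

G to D spans five letter names (G-A-B-C-D), plus an octave: a twelfth.
A perfect twelfth would be 19 semitones; G#4 to D##6 is 20, one semitone wider, so the interval is augmented.
(Equivalently, a compound augmented fifth: an augmented fifth plus an octave.)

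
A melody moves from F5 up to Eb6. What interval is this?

minor 7th

F to E spans seven letter names (F-G-A-B-C-D-E): a seventh.
A major seventh would be 11 semitones, but F5 to Eb6 is 10 — one semitone narrower, making it a minor seventh.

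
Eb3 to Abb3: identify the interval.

diminished fourth

E to A spans four letter names (E-F-G-A) — that makes it a fourth of some quality.
A perfect fourth would be 5 semitones; Eb3 to Abb3 is 4, one semitone narrower, so the interval is diminished.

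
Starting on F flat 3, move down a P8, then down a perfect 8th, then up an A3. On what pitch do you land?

Fb3 down a perfect octave → Fb2 (12 semitones).
A perfect octave down from Fb2 is Fb1.
Up an augmented third from Fb1: A1 (5 semitones up).

A 1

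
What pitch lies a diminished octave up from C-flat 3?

For an octave the letter name doesn't change: still C, an octave up.
A diminished octave spans 11 semitones, so from Cb3 the target pitch is Cbb4.

C-double-flat 4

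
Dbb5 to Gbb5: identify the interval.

D to G spans four letter names (D-E-F-G), so the interval is some kind of fourth.
Dbb5 to Gbb5 is 5 semitones, matching the perfect fourth exactly, so the quality is perfect.

P4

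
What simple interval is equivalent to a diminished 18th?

diminished fourth

Subtracting seven from the interval number removes an octave: 18 − 14 = 4.
So a diminished eighteenth is 2 octaves plus a diminished fourth. The quality is unchanged.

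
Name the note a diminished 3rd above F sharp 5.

A flat 5

The third takes the letter from F up to A.
A diminished third is 2 semitones; 2 semitones up from F#5 gives Ab5.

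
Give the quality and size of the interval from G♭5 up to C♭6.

G to C spans four letter names (G-A-B-C): a fourth.
The perfect fourth spans 5 semitones, and Gb5 to Cb6 is exactly 5 semitones — so this is a perfect fourth.

P4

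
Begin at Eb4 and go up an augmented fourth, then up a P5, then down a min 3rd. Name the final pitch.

An augmented fourth up from Eb4 is A4.
A4 up a perfect fifth → E5 (7 semitones).
A minor third down from E5 is C#5.

C#5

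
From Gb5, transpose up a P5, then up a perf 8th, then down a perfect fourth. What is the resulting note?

Ab6

A perfect fifth up from Gb5 is Db6.
Db6 up a perfect octave → Db7 (12 semitones).
A perfect fourth down from Db7 is Ab6.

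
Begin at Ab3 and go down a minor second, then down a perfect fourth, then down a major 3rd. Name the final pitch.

Bb2

Down a minor second from Ab3: G3 (1 semitone down).
Down a perfect fourth from G3: D3 (5 semitones down).
D3 down a major third → Bb2 (4 semitones).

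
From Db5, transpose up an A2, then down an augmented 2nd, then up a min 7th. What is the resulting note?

Cb6

Up an augmented second from Db5: E5 (3 semitones up).
E5 down an augmented second → Db5 (3 semitones).
Db5 up a minor seventh → Cb6 (10 semitones).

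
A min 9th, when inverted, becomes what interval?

M7

First reduce the compound minor ninth to its simple form, a minor second.
Interval numbers invert to sum to nine: 2 + 7 = 9, so a second inverts to a seventh.
And minor becomes major under inversion, so we get a major seventh.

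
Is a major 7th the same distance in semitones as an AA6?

A major seventh spans 11 semitones, and a doubly augmented sixth also spans 11 semitones — they're enharmonic.

Yes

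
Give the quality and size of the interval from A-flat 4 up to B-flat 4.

major second

A to B spans two letter names (A-B), so the interval is some kind of second.
Ab4 to Bb4 is 2 semitones, matching the major second exactly, so the quality is major.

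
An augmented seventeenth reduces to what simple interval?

augmented third

Take out 2 octaves (14 from the number): 17 − 14 = 3.
That makes an augmented seventeenth a compound augmented third — 2 octaves plus an augmented third.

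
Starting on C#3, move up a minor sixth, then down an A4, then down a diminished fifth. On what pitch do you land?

A2

Up a minor sixth from C#3: A3 (8 semitones up).
Down an augmented fourth from A3: Eb3 (6 semitones down).
Eb3 down a diminished fifth → A2 (6 semitones).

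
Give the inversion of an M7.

m2

Interval numbers invert to sum to nine: 7 + 2 = 9, so a seventh inverts to a second.
And major becomes minor under inversion, so we get a minor second.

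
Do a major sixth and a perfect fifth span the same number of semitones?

A major sixth is 9 semitones but a perfect fifth is 7 semitones — different sizes.

No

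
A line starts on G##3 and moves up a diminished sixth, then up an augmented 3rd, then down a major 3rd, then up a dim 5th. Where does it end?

B4

G##3 up a diminished sixth → E4 (7 semitones).
An augmented third up from E4 is G##4.
A major third down from G##4 is E#4.
Up a diminished fifth from E#4: B4 (6 semitones up).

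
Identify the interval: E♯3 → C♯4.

minor 6th

E to C spans six letter names (E-F-G-A-B-C): a sixth.
E#3 to C#4 is 8 semitones, a half step short of the major sixth (9), so this is minor.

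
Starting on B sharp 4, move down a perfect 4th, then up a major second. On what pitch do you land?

G double-sharp 4

B#4 down a perfect fourth → F##4 (5 semitones).
A major second up from F##4 is G##4.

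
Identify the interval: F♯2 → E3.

F to E spans seven letter names (F-G-A-B-C-D-E) — that makes it a seventh of some quality.
A major seventh would be 11 semitones, but F#2 to E3 is 10 — one semitone narrower, making it a minor seventh.

minor 7th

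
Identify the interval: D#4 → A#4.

D to A spans five letter names (D-E-F-G-A), so the interval is some kind of fifth.
D#4 to A#4 is 7 semitones, matching the perfect fifth exactly, so the quality is perfect.

perfect fifth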